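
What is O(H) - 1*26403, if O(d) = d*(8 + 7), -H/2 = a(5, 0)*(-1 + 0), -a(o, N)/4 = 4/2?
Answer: -26643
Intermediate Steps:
a(o, N) = -8 (a(o, N) = -16/2 = -4*2 = -8)
H = -16 (H = -(-16)*(-1 + 0) = -(-16)*(-1) = -2*8 = -16)
O(d) = 15*d (O(d) = d*15 = 15*d)
O(H) - 1*26403 = 15*(-16) - 1*26403 = -240 - 26403 = -26643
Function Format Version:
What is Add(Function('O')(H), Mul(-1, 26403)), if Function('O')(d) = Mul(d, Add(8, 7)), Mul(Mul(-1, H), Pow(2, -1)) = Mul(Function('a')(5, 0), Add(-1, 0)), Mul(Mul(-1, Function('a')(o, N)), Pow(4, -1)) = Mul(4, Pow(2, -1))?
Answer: -26643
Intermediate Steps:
Function('a')(o, N) = -8 (Function('a')(o, N) = Mul(-4, Mul(4, Pow(2, -1))) = Mul(-4, Mul(4, Rational(1, 2))) = Mul(-4, 2) = -8)
H = -16 (H = Mul(-2, Mul(-8, Add(-1, 0))) = Mul(-2, Mul(-8, -1)) = Mul(-2, 8) = -16)
Function('O')(d) = Mul(15, d) (Function('O')(d) = Mul(d, 15) = Mul(15, d))
Add(Function('O')(H), Mul(-1, 26403)) = Add(Mul(15, -16), Mul(-1, 26403)) = Add(-240, -26403) = -26643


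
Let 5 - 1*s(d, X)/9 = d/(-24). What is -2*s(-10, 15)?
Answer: -165/2 ≈ -82.500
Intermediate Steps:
s(d, X) = 45 + 3*d/8 (s(d, X) = 45 - 9*d/(-24) = 45 - 9*d*(-1)/24 = 45 - (-3)*d/8 = 45 + 3*d/8)
-2*s(-10, 15) = -2*(45 + (3/8)*(-10)) = -2*(45 - 15/4) = -2*165/4 = -165/2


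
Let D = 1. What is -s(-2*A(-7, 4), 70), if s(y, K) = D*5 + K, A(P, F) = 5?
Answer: -75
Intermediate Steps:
s(y, K) = 5 + K (s(y, K) = 1*5 + K = 5 + K)
-s(-2*A(-7, 4), 70) = -(5 + 70) = -1*75 = -75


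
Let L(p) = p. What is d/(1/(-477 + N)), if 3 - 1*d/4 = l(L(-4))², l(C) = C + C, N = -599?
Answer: 262544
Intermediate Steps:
l(C) = 2*C
d = -244 (d = 12 - 4*(2*(-4))² = 12 - 4*(-8)² = 12 - 4*64 = 12 - 256 = -244)
d/(1/(-477 + N)) = -244/(1/(-477 - 599)) = -244/(1/(-1076)) = -244/(-1/1076) = -244*(-1076) = 262544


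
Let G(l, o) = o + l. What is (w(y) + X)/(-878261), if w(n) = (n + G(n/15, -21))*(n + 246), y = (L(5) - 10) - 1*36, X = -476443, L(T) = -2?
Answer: 2453693/4391305 ≈ 0.55876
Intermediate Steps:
G(l, o) = l + o
y = -48 (y = (-2 - 10) - 1*36 = -12 - 36 = -48)
w(n) = (-21 + 16*n/15)*(246 + n) (w(n) = (n + (n/15 - 21))*(n + 246) = (n + (n*(1/15) - 21))*(246 + n) = (n + (n/15 - 21))*(246 + n) = (n + (-21 + n/15))*(246 + n) = (-21 + 16*n/15)*(246 + n))
(w(y) + X)/(-878261) = ((-5166 + (16/15)*(-48)² + (1207/5)*(-48)) - 476443)/(-878261) = ((-5166 + (16/15)*2304 - 57936/5) - 476443)*(-1/878261) = ((-5166 + 12288/5 - 57936/5) - 476443)*(-1/878261) = (-71478/5 - 476443)*(-1/878261) = -2453693/5*(-1/878261) = 2453693/4391305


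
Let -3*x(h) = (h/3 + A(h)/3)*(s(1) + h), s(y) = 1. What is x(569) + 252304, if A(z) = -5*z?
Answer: 1189352/3 ≈ 3.9645e+5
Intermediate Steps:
x(h) = 4*h*(1 + h)/9 (x(h) = -(h/3 - 5*h/3)*(1 + h)/3 = -(-4*h/3)*(1 + h)/3 = -(-4)*h*(1 + h)/9 = 4*h*(1 + h)/9)
x(569) + 252304 = (4/9)*569*(1 + 569) + 252304 = (4/9)*569*570 + 252304 = 432440/3 + 252304 = 1189352/3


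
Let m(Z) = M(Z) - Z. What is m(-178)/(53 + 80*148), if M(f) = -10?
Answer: 24/1699 ≈ 0.014126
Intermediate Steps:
m(Z) = -10 - Z
m(-178)/(53 + 80*148) = (-10 - 1*(-178))/(53 + 80*148) = (-10 + 178)/(53 + 11840) = 168/11893 = 168*(1/11893) = 24/1699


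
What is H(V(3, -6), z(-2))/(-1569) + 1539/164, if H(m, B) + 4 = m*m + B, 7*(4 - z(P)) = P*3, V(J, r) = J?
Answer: 5630507/600404 ≈ 9.3779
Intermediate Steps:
z(P) = 4 - 3*P/7 (z(P) = 4 - P*3/7 = 4 - 3*P/7)
H(m, B) = -4 + B + m² (H(m, B) = -4 + (m*m + B) = -4 + (m² + B) = -4 + (B + m²) = -4 + B + m²)
H(V(3, -6), z(-2))/(-1569) + 1539/164 = (-4 + (4 - 3/7*(-2)) + 3²)/(-1569) + 1539/164 = (-4 + (4 + 6/7) + 9)*(-1/1569) + 1539*(1/164) = (-4 + 34/7 + 9)*(-1/1569) + 1539/164 = (69/7)*(-1/1569) + 1539/164 = -23/3661 + 1539/164 = 5630507/600404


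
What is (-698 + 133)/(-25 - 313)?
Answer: 565/338 ≈ 1.6716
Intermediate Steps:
(-698 + 133)/(-25 - 313) = -565/(-338) = -565*(-1/338) = 565/338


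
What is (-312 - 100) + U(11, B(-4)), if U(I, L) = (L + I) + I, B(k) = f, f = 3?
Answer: -387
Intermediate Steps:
B(k) = 3
U(I, L) = L + 2*I (U(I, L) = (I + L) + I = L + 2*I)
(-312 - 100) + U(11, B(-4)) = (-312 - 100) + (3 + 2*11) = -412 + (3 + 22) = -412 + 25 = -387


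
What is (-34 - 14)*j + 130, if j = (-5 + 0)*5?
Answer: 1330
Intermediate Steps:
j = -25 (j = -5*5 = -25)
(-34 - 14)*j + 130 = (-34 - 14)*(-25) + 130 = -48*(-25) + 130 = 1200 + 130 = 1330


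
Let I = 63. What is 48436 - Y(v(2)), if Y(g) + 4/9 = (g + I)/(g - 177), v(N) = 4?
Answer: 75416147/1557 ≈ 48437.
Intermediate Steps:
Y(g) = -4/9 + (63 + g)/(-177 + g) (Y(g) = -4/9 + (g + 63)/(g - 177) = -4/9 + (63 + g)/(-177 + g))
48436 - Y(v(2)) = 48436 - 5*(255 + 4)/(9*(-177 + 4)) = 48436 - 5*259/(9*(-173)) = 48436 - 5*(-1)*259/(9*173) = 48436 - 1*(-1295/1557) = 48436 + 1295/1557 = 75416147/1557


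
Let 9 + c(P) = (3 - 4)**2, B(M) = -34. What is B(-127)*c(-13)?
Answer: 272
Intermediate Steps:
c(P) = -8 (c(P) = -9 + (3 - 4)**2 = -9 + (-1)**2 = -9 + 1 = -8)
B(-127)*c(-13) = -34*(-8) = 272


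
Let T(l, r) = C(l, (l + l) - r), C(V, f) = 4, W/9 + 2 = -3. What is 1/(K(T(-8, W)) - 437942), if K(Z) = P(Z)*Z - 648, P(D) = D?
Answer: -1/438574 ≈ -2.2801e-6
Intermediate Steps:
W = -45 (W = -18 + 9*(-3) = -18 - 27 = -45)
T(l, r) = 4
K(Z) = -648 + Z**2 (K(Z) = Z*Z - 648 = Z**2 - 648 = -648 + Z**2)
1/(K(T(-8, W)) - 437942) = 1/((-648 + 4**2) - 437942) = 1/((-648 + 16) - 437942) = 1/(-632 - 437942) = 1/(-438574) = -1/438574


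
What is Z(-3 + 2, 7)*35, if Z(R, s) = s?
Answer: 245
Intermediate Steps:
Z(-3 + 2, 7)*35 = 7*35 = 245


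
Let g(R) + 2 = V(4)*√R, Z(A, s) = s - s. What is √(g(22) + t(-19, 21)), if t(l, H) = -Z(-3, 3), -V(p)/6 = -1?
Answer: √(-2 + 6*√22) ≈ 5.1130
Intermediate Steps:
Z(A, s) = 0
V(p) = 6 (V(p) = -6*(-1) = 6)
t(l, H) = 0 (t(l, H) = -1*0 = 0)
g(R) = -2 + 6*√R
√(g(22) + t(-19, 21)) = √((-2 + 6*√22) + 0) = √(-2 + 6*√22)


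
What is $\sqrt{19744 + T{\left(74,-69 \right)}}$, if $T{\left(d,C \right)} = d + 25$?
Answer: $\sqrt{19843} \approx 140.87$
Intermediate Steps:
$T{\left(d,C \right)} = 25 + d$
$\sqrt{19744 + T{\left(74,-69 \right)}} = \sqrt{19744 + \left(25 + 74\right)} = \sqrt{19744 + 99} = \sqrt{19843}$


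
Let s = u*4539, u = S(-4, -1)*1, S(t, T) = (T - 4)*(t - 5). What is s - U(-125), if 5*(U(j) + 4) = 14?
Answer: 1021281/5 ≈ 2.0426e+5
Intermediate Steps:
S(t, T) = (-5 + t)*(-4 + T) (S(t, T) = (-4 + T)*(-5 + t) = (-5 + t)*(-4 + T))
u = 45 (u = (20 - 5*(-1) - 4*(-4) - 1*(-4))*1 = (20 + 5 + 16 + 4)*1 = 45*1 = 45)
U(j) = -6/5 (U(j) = -4 + (⅕)*14 = -4 + 14/5 = -6/5)
s = 204255 (s = 45*4539 = 204255)
s - U(-125) = 204255 - 1*(-6/5) = 204255 + 6/5 = 1021281/5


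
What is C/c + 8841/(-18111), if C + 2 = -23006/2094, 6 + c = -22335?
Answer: -68851271480/141211629999 ≈ -0.48758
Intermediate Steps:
c = -22341 (c = -6 - 22335 = -22341)
C = -13597/1047 (C = -2 - 23006/2094 = -2 - 23006*1/2094 = -2 - 11503/1047 = -13597/1047 ≈ -12.987)
C/c + 8841/(-18111) = -13597/1047/(-22341) + 8841/(-18111) = -13597/1047*(-1/22341) + 8841*(-1/18111) = 13597/23391027 - 2947/6037 = -68851271480/141211629999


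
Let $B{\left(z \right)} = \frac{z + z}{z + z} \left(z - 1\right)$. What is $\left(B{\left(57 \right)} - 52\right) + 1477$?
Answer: $1481$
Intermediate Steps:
$B{\left(z \right)} = -1 + z$ ($B{\left(z \right)} = \frac{2 z}{2 z} \left(-1 + z\right) = 2 z \frac{1}{2 z} \left(-1 + z\right) = 1 \left(-1 + z\right) = -1 + z$)
$\left(B{\left(57 \right)} - 52\right) + 1477 = \left(\left(-1 + 57\right) - 52\right) + 1477 = \left(56 - 52\right) + 1477 = 4 + 1477 = 1481$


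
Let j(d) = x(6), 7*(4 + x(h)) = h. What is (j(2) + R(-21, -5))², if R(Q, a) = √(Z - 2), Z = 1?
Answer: 435/49 - 44*I/7 ≈ 8.8775 - 6.2857*I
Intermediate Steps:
R(Q, a) = I (R(Q, a) = √(1 - 2) = √(-1) = I)
x(h) = -4 + h/7
j(d) = -22/7 (j(d) = -4 + (⅐)*6 = -4 + 6/7 = -22/7)
(j(2) + R(-21, -5))² = (-22/7 + I)²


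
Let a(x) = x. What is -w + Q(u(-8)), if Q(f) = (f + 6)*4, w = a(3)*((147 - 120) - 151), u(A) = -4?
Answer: 380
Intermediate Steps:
w = -372 (w = 3*((147 - 120) - 151) = 3*(27 - 151) = 3*(-124) = -372)
Q(f) = 24 + 4*f (Q(f) = (6 + f)*4 = 24 + 4*f)
-w + Q(u(-8)) = -1*(-372) + (24 + 4*(-4)) = 372 + (24 - 16) = 372 + 8 = 380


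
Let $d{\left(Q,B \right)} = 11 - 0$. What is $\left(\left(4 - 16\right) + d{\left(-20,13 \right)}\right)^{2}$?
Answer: $1$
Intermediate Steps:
$d{\left(Q,B \right)} = 11$ ($d{\left(Q,B \right)} = 11 + \left(-7 + 7\right) = 11 + 0 = 11$)
$\left(\left(4 - 16\right) + d{\left(-20,13 \right)}\right)^{2} = \left(\left(4 - 16\right) + 11\right)^{2} = \left(-12 + 11\right)^{2} = \left(-1\right)^{2} = 1$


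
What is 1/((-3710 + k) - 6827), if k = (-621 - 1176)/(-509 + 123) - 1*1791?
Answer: -386/4756811 ≈ -8.1147e-5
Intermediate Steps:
k = -689529/386 (k = -1797/(-386) - 1791 = -1797*(-1/386) - 1791 = 1797/386 - 1791 = -689529/386 ≈ -1786.3)
1/((-3710 + k) - 6827) = 1/((-3710 - 689529/386) - 6827) = 1/(-2121589/386 - 6827) = 1/(-4756811/386) = -386/4756811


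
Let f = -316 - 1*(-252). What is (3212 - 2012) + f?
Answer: 1136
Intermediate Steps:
f = -64 (f = -316 + 252 = -64)
(3212 - 2012) + f = (3212 - 2012) - 64 = 1200 - 64 = 1136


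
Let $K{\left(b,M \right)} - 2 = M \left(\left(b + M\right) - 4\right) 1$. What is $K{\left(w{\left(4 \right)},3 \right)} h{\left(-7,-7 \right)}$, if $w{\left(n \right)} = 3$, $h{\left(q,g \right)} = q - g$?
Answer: $0$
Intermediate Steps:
$K{\left(b,M \right)} = 2 + M \left(-4 + M + b\right)$ ($K{\left(b,M \right)} = 2 + M \left(\left(b + M\right) - 4\right) 1 = 2 + M \left(\left(M + b\right) - 4\right) 1 = 2 + M \left(-4 + M + b\right) 1 = 2 + M \left(-4 + M + b\right)$)
$K{\left(w{\left(4 \right)},3 \right)} h{\left(-7,-7 \right)} = \left(2 + 3^{2} - 12 + 3 \cdot 3\right) \left(-7 - -7\right) = \left(2 + 9 - 12 + 9\right) \left(-7 + 7\right) = 8 \cdot 0 = 0$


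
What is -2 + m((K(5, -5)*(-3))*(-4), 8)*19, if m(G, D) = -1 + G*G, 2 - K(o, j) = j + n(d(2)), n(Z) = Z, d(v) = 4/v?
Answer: 68379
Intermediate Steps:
K(o, j) = -j (K(o, j) = 2 - (j + 4/2) = 2 - (j + 4*(1/2)) = 2 - (j + 2) = 2 - (2 + j) = 2 + (-2 - j) = -j)
m(G, D) = -1 + G**2
-2 + m((K(5, -5)*(-3))*(-4), 8)*19 = -2 + (-1 + ((-1*(-5)*(-3))*(-4))**2)*19 = -2 + (-1 + ((5*(-3))*(-4))**2)*19 = -2 + (-1 + (-15*(-4))**2)*19 = -2 + (-1 + 60**2)*19 = -2 + (-1 + 3600)*19 = -2 + 3599*19 = -2 + 68381 = 68379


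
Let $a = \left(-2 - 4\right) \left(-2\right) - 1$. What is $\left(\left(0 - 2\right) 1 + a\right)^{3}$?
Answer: $729$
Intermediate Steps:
$a = 11$ ($a = \left(-6\right) \left(-2\right) - 1 = 12 - 1 = 11$)
$\left(\left(0 - 2\right) 1 + a\right)^{3} = \left(\left(0 - 2\right) 1 + 11\right)^{3} = \left(\left(-2\right) 1 + 11\right)^{3} = \left(-2 + 11\right)^{3} = 9^{3} = 729$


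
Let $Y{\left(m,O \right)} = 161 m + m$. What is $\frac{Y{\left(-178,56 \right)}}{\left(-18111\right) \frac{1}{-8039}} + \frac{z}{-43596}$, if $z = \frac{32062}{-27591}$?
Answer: $- \frac{2733700662124781}{213577915698} \approx -12800.0$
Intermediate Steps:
$Y{\left(m,O \right)} = 162 m$
$z = - \frac{1886}{1623}$ ($z = 32062 \left(- \frac{1}{27591}\right) = - \frac{1886}{1623} \approx -1.162$)
$\frac{Y{\left(-178,56 \right)}}{\left(-18111\right) \frac{1}{-8039}} + \frac{z}{-43596} = \frac{162 \left(-178\right)}{\left(-18111\right) \frac{1}{-8039}} - \frac{1886}{1623 \left(-43596\right)} = - \frac{28836}{\left(-18111\right) \left(- \frac{1}{8039}\right)} - - \frac{943}{35378154} = - \frac{28836}{\frac{18111}{8039}} + \frac{943}{35378154} = \left(-28836\right) \frac{8039}{18111} + \frac{943}{35378154} = - \frac{77270868}{6037} + \frac{943}{35378154} = - \frac{2733700662124781}{213577915698}$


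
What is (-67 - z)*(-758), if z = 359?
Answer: 322908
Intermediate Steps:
(-67 - z)*(-758) = (-67 - 1*359)*(-758) = (-67 - 359)*(-758) = -426*(-758) = 322908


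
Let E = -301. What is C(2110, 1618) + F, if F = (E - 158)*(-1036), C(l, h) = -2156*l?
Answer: -4073636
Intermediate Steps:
C(l, h) = -2156*l
F = 475524 (F = (-301 - 158)*(-1036) = -459*(-1036) = 475524)
C(2110, 1618) + F = -2156*2110 + 475524 = -4549160 + 475524 = -4073636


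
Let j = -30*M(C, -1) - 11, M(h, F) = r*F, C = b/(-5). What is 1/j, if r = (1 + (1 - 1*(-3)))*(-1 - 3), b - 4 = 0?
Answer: -1/611 ≈ -0.0016367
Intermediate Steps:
b = 4 (b = 4 + 0 = 4)
r = -20 (r = (1 + (1 + 3))*(-4) = (1 + 4)*(-4) = 5*(-4) = -20)
C = -⅘ (C = 4/(-5) = 4*(-⅕) = -⅘ ≈ -0.80000)
M(h, F) = -20*F
j = -611 (j = -(-600)*(-1) - 11 = -30*20 - 11 = -600 - 11 = -611)
1/j = 1/(-611) = -1/611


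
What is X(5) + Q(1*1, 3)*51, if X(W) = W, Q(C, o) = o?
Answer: 158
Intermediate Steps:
X(5) + Q(1*1, 3)*51 = 5 + 3*51 = 5 + 153 = 158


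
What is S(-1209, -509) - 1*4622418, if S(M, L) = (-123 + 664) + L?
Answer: -4622386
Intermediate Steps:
S(M, L) = 541 + L
S(-1209, -509) - 1*4622418 = (541 - 509) - 1*4622418 = 32 - 4622418 = -4622386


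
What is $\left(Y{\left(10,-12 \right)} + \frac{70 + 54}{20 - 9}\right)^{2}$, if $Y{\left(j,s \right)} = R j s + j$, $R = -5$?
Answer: $\frac{46703556}{121} \approx 3.8598 \cdot 10^{5}$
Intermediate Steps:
$Y{\left(j,s \right)} = j - 5 j s$ ($Y{\left(j,s \right)} = - 5 j s + j = j - 5 j s$)
$\left(Y{\left(10,-12 \right)} + \frac{70 + 54}{20 - 9}\right)^{2} = \left(10 \left(1 - -60\right) + \frac{70 + 54}{20 - 9}\right)^{2} = \left(10 \left(1 + 60\right) + \frac{124}{11}\right)^{2} = \left(10 \cdot 61 + 124 \cdot \frac{1}{11}\right)^{2} = \left(610 + \frac{124}{11}\right)^{2} = \left(\frac{6834}{11}\right)^{2} = \frac{46703556}{121}$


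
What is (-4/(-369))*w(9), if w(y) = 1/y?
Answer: 4/3321 ≈ 0.0012045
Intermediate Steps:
(-4/(-369))*w(9) = -4/(-369)/9 = -4*(-1/369)*(⅑) = (4/369)*(⅑) = 4/3321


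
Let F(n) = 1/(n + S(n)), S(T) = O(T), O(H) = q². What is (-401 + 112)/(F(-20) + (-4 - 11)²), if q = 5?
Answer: -1445/1126 ≈ -1.2833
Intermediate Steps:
O(H) = 25 (O(H) = 5² = 25)
S(T) = 25
F(n) = 1/(25 + n) (F(n) = 1/(n + 25) = 1/(25 + n))
(-401 + 112)/(F(-20) + (-4 - 11)²) = (-401 + 112)/(1/(25 - 20) + (-4 - 11)²) = -289/(1/5 + (-15)²) = -289/(⅕ + 225) = -289/1126/5 = -289*5/1126 = -1445/1126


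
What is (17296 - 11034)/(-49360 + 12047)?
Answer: -6262/37313 ≈ -0.16782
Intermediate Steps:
(17296 - 11034)/(-49360 + 12047) = 6262/(-37313) = 6262*(-1/37313) = -6262/37313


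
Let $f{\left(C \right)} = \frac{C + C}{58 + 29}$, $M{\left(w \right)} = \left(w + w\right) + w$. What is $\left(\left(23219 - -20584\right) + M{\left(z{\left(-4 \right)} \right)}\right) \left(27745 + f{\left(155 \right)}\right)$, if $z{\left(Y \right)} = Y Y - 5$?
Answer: $\frac{35275194500}{29} \approx 1.2164 \cdot 10^{9}$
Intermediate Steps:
$z{\left(Y \right)} = -5 + Y^{2}$ ($z{\left(Y \right)} = Y^{2} - 5 = -5 + Y^{2}$)
$M{\left(w \right)} = 3 w$ ($M{\left(w \right)} = 2 w + w = 3 w$)
$f{\left(C \right)} = \frac{2 C}{87}$
$\left(\left(23219 - -20584\right) + M{\left(z{\left(-4 \right)} \right)}\right) \left(27745 + f{\left(155 \right)}\right) = \left(\left(23219 - -20584\right) + 3 \left(-5 + \left(-4\right)^{2}\right)\right) \left(27745 + \frac{2}{87} \cdot 155\right) = \left(\left(23219 + 20584\right) + 3 \left(-5 + 16\right)\right) \left(27745 + \frac{310}{87}\right) = \left(43803 + 3 \cdot 11\right) \frac{2414125}{87} = \left(43803 + 33\right) \frac{2414125}{87} = 43836 \cdot \frac{2414125}{87} = \frac{35275194500}{29}$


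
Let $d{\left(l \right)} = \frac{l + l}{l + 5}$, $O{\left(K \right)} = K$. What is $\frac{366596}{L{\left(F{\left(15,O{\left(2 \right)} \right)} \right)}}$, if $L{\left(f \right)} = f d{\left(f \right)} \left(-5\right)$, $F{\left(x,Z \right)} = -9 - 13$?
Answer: $\frac{1558033}{1210} \approx 1287.6$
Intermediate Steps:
$F{\left(x,Z \right)} = -22$ ($F{\left(x,Z \right)} = -9 - 13 = -22$)
$d{\left(l \right)} = \frac{2 l}{5 + l}$
$L{\left(f \right)} = - \frac{10 f^{2}}{5 + f}$ ($L{\left(f \right)} = f \frac{2 f}{5 + f} \left(-5\right) = \frac{2 f^{2}}{5 + f} \left(-5\right) = - \frac{10 f^{2}}{5 + f}$)
$\frac{366596}{L{\left(F{\left(15,O{\left(2 \right)} \right)} \right)}} = \frac{366596}{\left(-10\right) \left(-22\right)^{2} \frac{1}{5 - 22}} = \frac{366596}{\left(-10\right) 484 \frac{1}{-17}} = \frac{366596}{\left(-10\right) 484 \left(- \frac{1}{17}\right)} = \frac{366596}{\frac{4840}{17}} = 366596 \cdot \frac{17}{4840} = \frac{1558033}{1210}$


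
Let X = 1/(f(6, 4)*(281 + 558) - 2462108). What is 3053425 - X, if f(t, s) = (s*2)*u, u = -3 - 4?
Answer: 7661324240101/2509092 ≈ 3.0534e+6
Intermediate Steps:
u = -7
f(t, s) = -14*s (f(t, s) = (s*2)*(-7) = (2*s)*(-7) = -14*s)
X = -1/2509092 (X = 1/((-14*4)*(281 + 558) - 2462108) = 1/(-56*839 - 2462108) = 1/(-46984 - 2462108) = 1/(-2509092) = -1/2509092 ≈ -3.9855e-7)
3053425 - X = 3053425 - 1*(-1/2509092) = 3053425 + 1/2509092 = 7661324240101/2509092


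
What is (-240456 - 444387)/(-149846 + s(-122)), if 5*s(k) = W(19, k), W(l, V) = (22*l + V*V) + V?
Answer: 684843/146810 ≈ 4.6648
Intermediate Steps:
W(l, V) = V + V² + 22*l (W(l, V) = (22*l + V²) + V = (V² + 22*l) + V = V + V² + 22*l)
s(k) = 418/5 + k/5 + k²/5 (s(k) = (k + k² + 22*19)/5 = (k + k² + 418)/5 = (418 + k + k²)/5 = 418/5 + k/5 + k²/5)
(-240456 - 444387)/(-149846 + s(-122)) = (-240456 - 444387)/(-149846 + (418/5 + (⅕)*(-122) + (⅕)*(-122)²)) = -684843/(-149846 + (418/5 - 122/5 + (⅕)*14884)) = -684843/(-149846 + (418/5 - 122/5 + 14884/5)) = -684843/(-149846 + 3036) = -684843/(-146810) = -684843*(-1/146810) = 684843/146810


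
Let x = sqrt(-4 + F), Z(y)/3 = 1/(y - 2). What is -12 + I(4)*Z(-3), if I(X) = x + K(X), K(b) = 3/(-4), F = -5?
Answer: -231/20 - 9*I/5 ≈ -11.55 - 1.8*I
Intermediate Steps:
Z(y) = 3/(-2 + y) (Z(y) = 3/(y - 2) = 3/(-2 + y))
x = 3*I (x = sqrt(-4 - 5) = sqrt(-9) = 3*I ≈ 3.0*I)
K(b) = -3/4 (K(b) = 3*(-1/4) = -3/4)
I(X) = -3/4 + 3*I (I(X) = 3*I - 3/4 = -3/4 + 3*I)
-12 + I(4)*Z(-3) = -12 + (-3/4 + 3*I)*(3/(-2 - 3)) = -12 + (-3/4 + 3*I)*(3/(-5)) = -12 + (-3/4 + 3*I)*(3*(-1/5)) = -12 + (-3/4 + 3*I)*(-3/5) = -12 + (9/20 - 9*I/5) = -231/20 - 9*I/5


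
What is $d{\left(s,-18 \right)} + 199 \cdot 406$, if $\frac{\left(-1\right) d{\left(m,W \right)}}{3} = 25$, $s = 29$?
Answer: $80719$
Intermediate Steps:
$d{\left(m,W \right)} = -75$ ($d{\left(m,W \right)} = \left(-3\right) 25 = -75$)
$d{\left(s,-18 \right)} + 199 \cdot 406 = -75 + 199 \cdot 406 = -75 + 80794 = 80719$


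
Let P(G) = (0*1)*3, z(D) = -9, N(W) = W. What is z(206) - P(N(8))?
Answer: -9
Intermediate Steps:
P(G) = 0 (P(G) = 0*3 = 0)
z(206) - P(N(8)) = -9 - 1*0 = -9 + 0 = -9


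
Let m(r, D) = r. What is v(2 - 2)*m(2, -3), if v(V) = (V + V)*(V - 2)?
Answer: 0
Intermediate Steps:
v(V) = 2*V*(-2 + V) (v(V) = (2*V)*(-2 + V) = 2*V*(-2 + V))
v(2 - 2)*m(2, -3) = (2*(2 - 2)*(-2 + (2 - 2)))*2 = (2*0*(-2 + 0))*2 = (2*0*(-2))*2 = 0*2 = 0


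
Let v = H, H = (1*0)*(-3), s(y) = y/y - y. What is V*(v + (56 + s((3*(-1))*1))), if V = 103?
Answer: 6180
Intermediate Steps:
s(y) = 1 - y
H = 0 (H = 0*(-3) = 0)
v = 0
V*(v + (56 + s((3*(-1))*1))) = 103*(0 + (56 + (1 - 3*(-1)))) = 103*(0 + (56 + (1 - (-3)))) = 103*(0 + (56 + (1 - 1*(-3)))) = 103*(0 + (56 + (1 + 3))) = 103*(0 + (56 + 4)) = 103*(0 + 60) = 103*60 = 6180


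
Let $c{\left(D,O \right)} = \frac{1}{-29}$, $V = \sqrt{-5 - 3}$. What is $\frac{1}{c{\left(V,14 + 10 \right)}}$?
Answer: $-29$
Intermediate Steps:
$V = 2 i \sqrt{2}$ ($V = \sqrt{-8} = 2 i \sqrt{2} \approx 2.8284 i$)
$c{\left(D,O \right)} = - \frac{1}{29}$
$\frac{1}{c{\left(V,14 + 10 \right)}} = \frac{1}{- \frac{1}{29}} = -29$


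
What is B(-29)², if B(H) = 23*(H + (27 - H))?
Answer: 385641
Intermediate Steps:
B(H) = 621 (B(H) = 23*27 = 621)
B(-29)² = 621² = 385641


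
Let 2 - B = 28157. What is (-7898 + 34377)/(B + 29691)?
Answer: 26479/1536 ≈ 17.239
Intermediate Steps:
B = -28155 (B = 2 - 1*28157 = 2 - 28157 = -28155)
(-7898 + 34377)/(B + 29691) = (-7898 + 34377)/(-28155 + 29691) = 26479/1536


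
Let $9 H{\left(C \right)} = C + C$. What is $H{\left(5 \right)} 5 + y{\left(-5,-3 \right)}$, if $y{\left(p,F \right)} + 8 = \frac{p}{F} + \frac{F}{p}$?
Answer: $- \frac{8}{45} \approx -0.17778$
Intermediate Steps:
$y{\left(p,F \right)} = -8 + \frac{F}{p} + \frac{p}{F}$ ($y{\left(p,F \right)} = -8 + \left(\frac{p}{F} + \frac{F}{p}\right) = -8 + \left(\frac{F}{p} + \frac{p}{F}\right) = -8 + \frac{F}{p} + \frac{p}{F}$)
$H{\left(C \right)} = \frac{2 C}{9}$ ($H{\left(C \right)} = \frac{C + C}{9} = \frac{2 C}{9}$)
$H{\left(5 \right)} 5 + y{\left(-5,-3 \right)} = \frac{2}{9} \cdot 5 \cdot 5 - \left(8 - \frac{5}{3} - \frac{3}{5}\right) = \frac{10}{9} \cdot 5 - \frac{86}{15} = \frac{50}{9} + \left(-8 + \frac{3}{5} + \frac{5}{3}\right) = \frac{50}{9} - \frac{86}{15} = - \frac{8}{45}$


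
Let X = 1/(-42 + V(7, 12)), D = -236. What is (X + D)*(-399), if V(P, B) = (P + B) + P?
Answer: 1507023/16 ≈ 94189.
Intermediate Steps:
V(P, B) = B + 2*P (V(P, B) = (B + P) + P = B + 2*P)
X = -1/16 (X = 1/(-42 + (12 + 2*7)) = 1/(-42 + (12 + 14)) = 1/(-42 + 26) = 1/(-16) = -1/16 ≈ -0.062500)
(X + D)*(-399) = (-1/16 - 236)*(-399) = -3777/16*(-399) = 1507023/16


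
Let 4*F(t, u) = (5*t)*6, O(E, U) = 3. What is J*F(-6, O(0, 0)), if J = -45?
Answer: 2025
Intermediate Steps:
F(t, u) = 15*t/2 (F(t, u) = ((5*t)*6)/4 = (30*t)/4 = 15*t/2)
J*F(-6, O(0, 0)) = -675*(-6)/2 = -45*(-45) = 2025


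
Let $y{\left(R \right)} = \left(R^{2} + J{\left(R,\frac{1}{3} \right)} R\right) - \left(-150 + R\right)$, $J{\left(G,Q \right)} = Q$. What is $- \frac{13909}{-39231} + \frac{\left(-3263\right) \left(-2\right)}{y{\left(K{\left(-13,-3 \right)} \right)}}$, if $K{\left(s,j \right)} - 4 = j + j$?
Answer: $\frac{387273056}{9140823} \approx 42.367$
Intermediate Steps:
$K{\left(s,j \right)} = 4 + 2 j$ ($K{\left(s,j \right)} = 4 + \left(j + j\right) = 4 + 2 j$)
$y{\left(R \right)} = 150 + R^{2} - \frac{2 R}{3}$ ($y{\left(R \right)} = \left(R^{2} + \frac{R}{3}\right) - \left(-150 + R\right) = 150 + R^{2} - \frac{2 R}{3}$)
$- \frac{13909}{-39231} + \frac{\left(-3263\right) \left(-2\right)}{y{\left(K{\left(-13,-3 \right)} \right)}} = - \frac{13909}{-39231} + \frac{\left(-3263\right) \left(-2\right)}{150 + \left(4 + 2 \left(-3\right)\right)^{2} - \frac{2 \left(4 + 2 \left(-3\right)\right)}{3}} = \left(-13909\right) \left(- \frac{1}{39231}\right) + \frac{6526}{150 + \left(4 - 6\right)^{2} - \frac{2 \left(4 - 6\right)}{3}} = \frac{13909}{39231} + \frac{6526}{150 + \left(-2\right)^{2} - - \frac{4}{3}} = \frac{13909}{39231} + \frac{6526}{150 + 4 + \frac{4}{3}} = \frac{13909}{39231} + \frac{6526}{\frac{466}{3}} = \frac{13909}{39231} + 6526 \cdot \frac{3}{466} = \frac{13909}{39231} + \frac{9789}{233} = \frac{387273056}{9140823}$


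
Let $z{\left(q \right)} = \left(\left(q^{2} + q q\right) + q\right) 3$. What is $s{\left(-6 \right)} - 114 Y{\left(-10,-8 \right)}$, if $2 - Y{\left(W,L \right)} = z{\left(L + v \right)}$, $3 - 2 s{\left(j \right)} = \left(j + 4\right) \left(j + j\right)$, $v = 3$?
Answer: $\frac{30303}{2} \approx 15152.0$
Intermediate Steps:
$z{\left(q \right)} = 3 q + 6 q^{2}$ ($z{\left(q \right)} = \left(\left(q^{2} + q^{2}\right) + q\right) 3 = \left(2 q^{2} + q\right) 3 = \left(q + 2 q^{2}\right) 3 = 3 q + 6 q^{2}$)
$s{\left(j \right)} = \frac{3}{2} - j \left(4 + j\right)$ ($s{\left(j \right)} = \frac{3}{2} - \frac{\left(j + 4\right) \left(j + j\right)}{2} = \frac{3}{2} - \frac{\left(4 + j\right) 2 j}{2} = \frac{3}{2} - \frac{2 j \left(4 + j\right)}{2} = \frac{3}{2} - j \left(4 + j\right)$)
$Y{\left(W,L \right)} = 2 - 3 \left(3 + L\right) \left(7 + 2 L\right)$ ($Y{\left(W,L \right)} = 2 - 3 \left(L + 3\right) \left(1 + 2 \left(L + 3\right)\right) = 2 - 3 \left(3 + L\right) \left(1 + 2 \left(3 + L\right)\right) = 2 - 3 \left(3 + L\right) \left(1 + \left(6 + 2 L\right)\right) = 2 - 3 \left(3 + L\right) \left(7 + 2 L\right)$)
$s{\left(-6 \right)} - 114 Y{\left(-10,-8 \right)} = \left(\frac{3}{2} - \left(-6\right)^{2} - -24\right) - 114 \left(2 - 3 \left(3 - 8\right) \left(7 + 2 \left(-8\right)\right)\right) = \left(\frac{3}{2} - 36 + 24\right) - 114 \left(2 - - 15 \left(7 - 16\right)\right) = \left(\frac{3}{2} - 36 + 24\right) - 114 \left(2 - \left(-15\right) \left(-9\right)\right) = - \frac{21}{2} - 114 \left(2 - 135\right) = - \frac{21}{2} - -15162 = - \frac{21}{2} + 15162 = \frac{30303}{2}$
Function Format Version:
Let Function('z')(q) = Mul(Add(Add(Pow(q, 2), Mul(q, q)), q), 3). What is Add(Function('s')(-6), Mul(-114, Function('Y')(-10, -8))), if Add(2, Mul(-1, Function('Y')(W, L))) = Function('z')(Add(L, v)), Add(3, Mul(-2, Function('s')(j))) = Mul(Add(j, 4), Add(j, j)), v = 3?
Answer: Rational(30303, 2) ≈ 15152.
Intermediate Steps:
Function('z')(q) = Add(Mul(3, q), Mul(6, Pow(q, 2))) (Function('z')(q) = Mul(Add(Add(Pow(q, 2), Pow(q, 2)), q), 3) = Mul(Add(Mul(2, Pow(q, 2)), q), 3) = Mul(Add(q, Mul(2, Pow(q, 2))), 3) = Add(Mul(3, q), Mul(6, Pow(q, 2))))
Function('s')(j) = Add(Rational(3, 2), Mul(-1, j, Add(4, j))) (Function('s')(j) = Add(Rational(3, 2), Mul(Rational(-1, 2), Mul(Add(j, 4), Add(j, j)))) = Add(Rational(3, 2), Mul(Rational(-1, 2), Mul(Add(4, j), Mul(2, j)))) = Add(Rational(3, 2), Mul(Rational(-1, 2), Mul(2, j, Add(4, j)))) = Add(Rational(3, 2), Mul(-1, j, Add(4, j))))
Function('Y')(W, L) = Add(2, Mul(-3, Add(3, L), Add(7, Mul(2, L)))) (Function('Y')(W, L) = Add(2, Mul(-1, Mul(3, Add(L, 3), Add(1, Mul(2, Add(L, 3)))))) = Add(2, Mul(-1, Mul(3, Add(3, L), Add(1, Mul(2, Add(3, L)))))) = Add(2, Mul(-1, Mul(3, Add(3, L), Add(1, Add(6, Mul(2, L)))))) = Add(2, Mul(-1, Mul(3, Add(3, L), Add(7, Mul(2, L))))) = Add(2, Mul(-3, Add(3, L), Add(7, Mul(2, L)))))
Add(Function('s')(-6), Mul(-114, Function('Y')(-10, -8))) = Add(Add(Rational(3, 2), Mul(-1, Pow(-6, 2)), Mul(-4, -6)), Mul(-114, Add(2, Mul(-3, Add(3, -8), Add(7, Mul(2, -8)))))) = Add(Add(Rational(3, 2), Mul(-1, 36), 24), Mul(-114, Add(2, Mul(-3, -5, Add(7, -16))))) = Add(Add(Rational(3, 2), -36, 24), Mul(-114, Add(2, Mul(-3, -5, -9)))) = Add(Rational(-21, 2), Mul(-114, Add(2, -135))) = Add(Rational(-21, 2), Mul(-114, -133)) = Add(Rational(-21, 2), 15162) = Rational(30303, 2)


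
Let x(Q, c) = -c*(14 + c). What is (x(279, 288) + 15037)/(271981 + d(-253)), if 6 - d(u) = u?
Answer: -71939/272240 ≈ -0.26425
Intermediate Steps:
d(u) = 6 - u
x(Q, c) = -c*(14 + c)
(x(279, 288) + 15037)/(271981 + d(-253)) = (-1*288*(14 + 288) + 15037)/(271981 + (6 - 1*(-253))) = (-1*288*302 + 15037)/(271981 + (6 + 253)) = (-86976 + 15037)/(271981 + 259) = -71939/272240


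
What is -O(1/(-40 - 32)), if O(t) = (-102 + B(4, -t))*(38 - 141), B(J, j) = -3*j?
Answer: -252247/24 ≈ -10510.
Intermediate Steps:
O(t) = 10506 - 309*t (O(t) = (-102 - (-3)*t)*(38 - 141) = (-102 + 3*t)*(-103) = 10506 - 309*t)
-O(1/(-40 - 32)) = -(10506 - 309/(-40 - 32)) = -(10506 - 309/(-72)) = -(10506 - 309*(-1/72)) = -(10506 + 103/24) = -1*252247/24 = -252247/24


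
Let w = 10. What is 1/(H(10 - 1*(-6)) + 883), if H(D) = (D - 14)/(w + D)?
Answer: 13/11480 ≈ 0.0011324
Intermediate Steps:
H(D) = (-14 + D)/(10 + D) (H(D) = (D - 14)/(10 + D) = (-14 + D)/(10 + D))
1/(H(10 - 1*(-6)) + 883) = 1/((-14 + (10 - 1*(-6)))/(10 + (10 - 1*(-6))) + 883) = 1/((-14 + (10 + 6))/(10 + (10 + 6)) + 883) = 1/((-14 + 16)/(10 + 16) + 883) = 1/(2/26 + 883) = 1/((1/26)*2 + 883) = 1/(1/13 + 883) = 1/(11480/13) = 13/11480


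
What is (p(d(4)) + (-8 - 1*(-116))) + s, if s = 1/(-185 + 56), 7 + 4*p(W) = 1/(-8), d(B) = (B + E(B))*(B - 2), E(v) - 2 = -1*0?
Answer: 438439/4128 ≈ 106.21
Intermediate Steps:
E(v) = 2 (E(v) = 2 - 1*0 = 2 + 0 = 2)
d(B) = (-2 + B)*(2 + B) (d(B) = (B + 2)*(B - 2) = (2 + B)*(-2 + B) = (-2 + B)*(2 + B))
p(W) = -57/32 (p(W) = -7/4 + (¼)/(-8) = -7/4 + (¼)*(-⅛) = -7/4 - 1/32 = -57/32)
s = -1/129 (s = 1/(-129) = -1/129 ≈ -0.0077519)
(p(d(4)) + (-8 - 1*(-116))) + s = (-57/32 + (-8 - 1*(-116))) - 1/129 = (-57/32 + (-8 + 116)) - 1/129 = (-57/32 + 108) - 1/129 = 3399/32 - 1/129 = 438439/4128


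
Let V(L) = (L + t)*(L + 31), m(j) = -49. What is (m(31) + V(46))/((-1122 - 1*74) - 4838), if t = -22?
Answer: -257/862 ≈ -0.29814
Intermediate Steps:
V(L) = (-22 + L)*(31 + L) (V(L) = (L - 22)*(L + 31) = (-22 + L)*(31 + L))
(m(31) + V(46))/((-1122 - 1*74) - 4838) = (-49 + (-682 + 46² + 9*46))/((-1122 - 1*74) - 4838) = (-49 + (-682 + 2116 + 414))/((-1122 - 74) - 4838) = (-49 + 1848)/(-1196 - 4838) = 1799/(-6034) = 1799*(-1/6034) = -257/862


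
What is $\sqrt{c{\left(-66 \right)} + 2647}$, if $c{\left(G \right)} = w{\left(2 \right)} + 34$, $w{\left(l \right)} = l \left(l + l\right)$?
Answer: $\sqrt{2689} \approx 51.856$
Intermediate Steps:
$w{\left(l \right)} = 2 l^{2}$ ($w{\left(l \right)} = l 2 l = 2 l^{2}$)
$c{\left(G \right)} = 42$ ($c{\left(G \right)} = 2 \cdot 2^{2} + 34 = 2 \cdot 4 + 34 = 8 + 34 = 42$)
$\sqrt{c{\left(-66 \right)} + 2647} = \sqrt{42 + 2647} = \sqrt{2689}$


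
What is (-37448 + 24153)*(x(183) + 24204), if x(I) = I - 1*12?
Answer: -324065625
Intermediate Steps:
x(I) = -12 + I (x(I) = I - 12 = -12 + I)
(-37448 + 24153)*(x(183) + 24204) = (-37448 + 24153)*((-12 + 183) + 24204) = -13295*(171 + 24204) = -13295*24375 = -324065625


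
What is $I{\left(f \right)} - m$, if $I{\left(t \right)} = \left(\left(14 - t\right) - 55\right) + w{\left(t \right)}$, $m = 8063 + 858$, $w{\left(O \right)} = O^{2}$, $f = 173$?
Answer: $20794$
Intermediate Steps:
$m = 8921$
$I{\left(t \right)} = -41 + t^{2} - t$ ($I{\left(t \right)} = \left(\left(14 - t\right) - 55\right) + t^{2} = \left(-41 - t\right) + t^{2} = -41 + t^{2} - t$)
$I{\left(f \right)} - m = \left(-41 + 173^{2} - 173\right) - 8921 = \left(-41 + 29929 - 173\right) - 8921 = 29715 - 8921 = 20794$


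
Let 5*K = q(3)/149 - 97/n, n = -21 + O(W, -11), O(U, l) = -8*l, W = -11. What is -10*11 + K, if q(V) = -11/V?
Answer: -16516046/149745 ≈ -110.29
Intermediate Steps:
n = 67 (n = -21 - 8*(-11) = -21 + 88 = 67)
K = -44096/149745 (K = (-11/3/149 - 97/67)/5 = (-11*⅓*(1/149) - 97*1/67)/5 = (-11/3*1/149 - 97/67)/5 = (-11/447 - 97/67)/5 = (⅕)*(-44096/29949) = -44096/149745 ≈ -0.29447)
-10*11 + K = -10*11 - 44096/149745 = -110 - 44096/149745 = -16516046/149745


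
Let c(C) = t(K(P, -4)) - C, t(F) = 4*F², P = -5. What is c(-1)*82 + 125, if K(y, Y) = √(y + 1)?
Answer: -1105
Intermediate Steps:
K(y, Y) = √(1 + y)
c(C) = -16 - C (c(C) = 4*(√(1 - 5))² - C = 4*(√(-4))² - C = 4*(2*I)² - C = 4*(-4) - C = -16 - C)
c(-1)*82 + 125 = (-16 - 1*(-1))*82 + 125 = (-16 + 1)*82 + 125 = -15*82 + 125 = -1230 + 125 = -1105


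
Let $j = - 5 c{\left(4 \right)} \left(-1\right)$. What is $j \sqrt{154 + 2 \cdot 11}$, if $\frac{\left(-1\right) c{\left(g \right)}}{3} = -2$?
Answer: $120 \sqrt{11} \approx 398.0$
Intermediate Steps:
$c{\left(g \right)} = 6$ ($c{\left(g \right)} = \left(-3\right) \left(-2\right) = 6$)
$j = 30$ ($j = \left(-5\right) 6 \left(-1\right) = \left(-30\right) \left(-1\right) = 30$)
$j \sqrt{154 + 2 \cdot 11} = 30 \sqrt{154 + 2 \cdot 11} = 30 \sqrt{154 + 22} = 30 \sqrt{176} = 30 \cdot 4 \sqrt{11} = 120 \sqrt{11}$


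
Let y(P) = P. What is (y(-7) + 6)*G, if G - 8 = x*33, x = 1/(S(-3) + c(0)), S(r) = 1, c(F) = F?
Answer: -41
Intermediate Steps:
x = 1 (x = 1/(1 + 0) = 1/1 = 1)
G = 41 (G = 8 + 1*33 = 8 + 33 = 41)
(y(-7) + 6)*G = (-7 + 6)*41 = -1*41 = -41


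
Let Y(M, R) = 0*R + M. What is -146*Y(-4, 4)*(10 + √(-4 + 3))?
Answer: 5840 + 584*I ≈ 5840.0 + 584.0*I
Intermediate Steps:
Y(M, R) = M (Y(M, R) = 0 + M = M)
-146*Y(-4, 4)*(10 + √(-4 + 3)) = -(-584)*(10 + √(-4 + 3)) = -(-584)*(10 + √(-1)) = -(-584)*(10 + I) = -146*(-40 - 4*I) = 5840 + 584*I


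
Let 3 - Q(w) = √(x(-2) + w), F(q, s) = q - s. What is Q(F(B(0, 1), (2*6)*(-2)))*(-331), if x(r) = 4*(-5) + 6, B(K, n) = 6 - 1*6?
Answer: -993 + 331*√10 ≈ 53.714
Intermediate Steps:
B(K, n) = 0 (B(K, n) = 6 - 6 = 0)
x(r) = -14 (x(r) = -20 + 6 = -14)
Q(w) = 3 - √(-14 + w)
Q(F(B(0, 1), (2*6)*(-2)))*(-331) = (3 - √(-14 + (0 - 2*6*(-2))))*(-331) = (3 - √(-14 + (0 - 12*(-2))))*(-331) = (3 - √(-14 + (0 - 1*(-24))))*(-331) = (3 - √(-14 + (0 + 24)))*(-331) = (3 - √(-14 + 24))*(-331) = (3 - √10)*(-331) = -993 + 331*√10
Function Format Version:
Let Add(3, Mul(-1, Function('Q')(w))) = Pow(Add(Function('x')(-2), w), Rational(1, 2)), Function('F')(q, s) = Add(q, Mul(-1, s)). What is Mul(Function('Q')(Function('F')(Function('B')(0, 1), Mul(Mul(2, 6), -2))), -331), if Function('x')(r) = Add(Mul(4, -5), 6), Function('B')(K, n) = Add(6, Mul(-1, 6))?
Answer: Add(-993, Mul(331, Pow(10, Rational(1, 2)))) ≈ 53.714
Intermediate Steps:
Function('B')(K, n) = 0 (Function('B')(K, n) = Add(6, -6) = 0)
Function('x')(r) = -14 (Function('x')(r) = Add(-20, 6) = -14)
Function('Q')(w) = Add(3, Mul(-1, Pow(Add(-14, w), Rational(1, 2))))
Mul(Function('Q')(Function('F')(Function('B')(0, 1), Mul(Mul(2, 6), -2))), -331) = Mul(Add(3, Mul(-1, Pow(Add(-14, Add(0, Mul(-1, Mul(Mul(2, 6), -2)))), Rational(1, 2)))), -331) = Mul(Add(3, Mul(-1, Pow(Add(-14, Add(0, Mul(-1, Mul(12, -2)))), Rational(1, 2)))), -331) = Mul(Add(3, Mul(-1, Pow(Add(-14, Add(0, Mul(-1, -24))), Rational(1, 2)))), -331) = Mul(Add(3, Mul(-1, Pow(Add(-14, Add(0, 24)), Rational(1, 2)))), -331) = Mul(Add(3, Mul(-1, Pow(Add(-14, 24), Rational(1, 2)))), -331) = Mul(Add(3, Mul(-1, Pow(10, Rational(1, 2)))), -331) = Add(-993, Mul(331, Pow(10, Rational(1, 2))))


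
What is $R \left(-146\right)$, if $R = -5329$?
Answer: $778034$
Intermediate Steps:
$R \left(-146\right) = \left(-5329\right) \left(-146\right) = 778034$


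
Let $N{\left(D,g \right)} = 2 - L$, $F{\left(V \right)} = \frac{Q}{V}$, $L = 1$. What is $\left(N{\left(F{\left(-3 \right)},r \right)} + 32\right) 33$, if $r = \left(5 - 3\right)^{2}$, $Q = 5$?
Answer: $1089$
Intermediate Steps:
$F{\left(V \right)} = \frac{5}{V}$
$r = 4$ ($r = 2^{2} = 4$)
$N{\left(D,g \right)} = 1$ ($N{\left(D,g \right)} = 2 - 1 = 1$)
$\left(N{\left(F{\left(-3 \right)},r \right)} + 32\right) 33 = \left(1 + 32\right) 33 = 33 \cdot 33 = 1089$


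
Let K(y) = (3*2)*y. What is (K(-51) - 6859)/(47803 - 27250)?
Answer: -7165/20553 ≈ -0.34861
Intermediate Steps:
K(y) = 6*y
(K(-51) - 6859)/(47803 - 27250) = (6*(-51) - 6859)/(47803 - 27250) = (-306 - 6859)/20553 = -7165*1/20553 = -7165/20553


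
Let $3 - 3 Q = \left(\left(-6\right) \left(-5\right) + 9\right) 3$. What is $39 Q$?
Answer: $-1482$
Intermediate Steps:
$Q = -38$ ($Q = 1 - \frac{\left(\left(-6\right) \left(-5\right) + 9\right) 3}{3} = 1 - \frac{\left(30 + 9\right) 3}{3} = 1 - \frac{39 \cdot 3}{3} = 1 - 39 = -38$)
$39 Q = 39 \left(-38\right) = -1482$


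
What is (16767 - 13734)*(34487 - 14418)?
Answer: 60869277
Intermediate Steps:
(16767 - 13734)*(34487 - 14418) = 3033*20069 = 60869277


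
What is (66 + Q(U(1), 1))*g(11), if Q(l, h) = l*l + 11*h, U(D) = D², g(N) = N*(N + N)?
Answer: 18876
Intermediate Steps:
g(N) = 2*N² (g(N) = N*(2*N) = 2*N²)
Q(l, h) = l² + 11*h
(66 + Q(U(1), 1))*g(11) = (66 + ((1²)² + 11*1))*(2*11²) = (66 + (1² + 11))*(2*121) = (66 + (1 + 11))*242 = (66 + 12)*242 = 78*242 = 18876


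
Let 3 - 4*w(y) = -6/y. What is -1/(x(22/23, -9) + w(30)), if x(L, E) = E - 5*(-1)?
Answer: 5/16 ≈ 0.31250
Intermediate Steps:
w(y) = ¾ + 3/(2*y) (w(y) = ¾ - (-3)/(2*y) = ¾ + 3/(2*y))
x(L, E) = 5 + E (x(L, E) = E + 5 = 5 + E)
-1/(x(22/23, -9) + w(30)) = -1/((5 - 9) + (¾)*(2 + 30)/30) = -1/(-4 + (¾)*(1/30)*32) = -1/(-4 + ⅘) = -1/(-16/5) = -1*(-5/16) = 5/16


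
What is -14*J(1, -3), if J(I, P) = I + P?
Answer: 28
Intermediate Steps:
-14*J(1, -3) = -14*(1 - 3) = -14*(-2) = 28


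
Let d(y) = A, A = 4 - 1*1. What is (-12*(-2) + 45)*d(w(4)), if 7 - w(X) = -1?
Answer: 207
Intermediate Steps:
w(X) = 8 (w(X) = 7 - 1*(-1) = 7 + 1 = 8)
A = 3 (A = 4 - 1 = 3)
d(y) = 3
(-12*(-2) + 45)*d(w(4)) = (-12*(-2) + 45)*3 = (24 + 45)*3 = 69*3 = 207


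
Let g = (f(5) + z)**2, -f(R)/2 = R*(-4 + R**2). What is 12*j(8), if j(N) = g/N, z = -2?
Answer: 67416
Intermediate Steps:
f(R) = -2*R*(-4 + R**2)
g = 44944 (g = (2*5*(4 - 1*5**2) - 2)**2 = (2*5*(4 - 1*25) - 2)**2 = (2*5*(4 - 25) - 2)**2 = (2*5*(-21) - 2)**2 = (-210 - 2)**2 = (-212)**2 = 44944)
j(N) = 44944/N
12*j(8) = 12*(44944/8) = 12*(44944*(1/8)) = 12*5618 = 67416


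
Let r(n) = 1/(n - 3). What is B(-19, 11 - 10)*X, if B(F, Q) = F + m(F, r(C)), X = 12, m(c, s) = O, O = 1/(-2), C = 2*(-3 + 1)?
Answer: -234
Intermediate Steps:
C = -4 (C = 2*(-2) = -4)
r(n) = 1/(-3 + n)
O = -1/2 ≈ -0.50000
m(c, s) = -1/2
B(F, Q) = -1/2 + F (B(F, Q) = F - 1/2 = -1/2 + F)
B(-19, 11 - 10)*X = (-1/2 - 19)*12 = -39/2*12 = -234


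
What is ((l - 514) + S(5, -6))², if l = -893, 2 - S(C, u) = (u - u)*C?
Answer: 1974025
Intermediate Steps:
S(C, u) = 2 (S(C, u) = 2 - (u - u)*C = 2 - 0*C = 2 - 1*0 = 2 + 0 = 2)
((l - 514) + S(5, -6))² = ((-893 - 514) + 2)² = (-1407 + 2)² = (-1405)² = 1974025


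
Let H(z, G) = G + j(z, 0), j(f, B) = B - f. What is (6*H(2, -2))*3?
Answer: -72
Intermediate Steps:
H(z, G) = G - z (H(z, G) = G + (0 - z) = G - z)
(6*H(2, -2))*3 = (6*(-2 - 1*2))*3 = (6*(-2 - 2))*3 = (6*(-4))*3 = -24*3 = -72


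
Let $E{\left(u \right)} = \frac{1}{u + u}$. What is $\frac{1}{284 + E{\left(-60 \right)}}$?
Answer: $\frac{120}{34079} \approx 0.0035212$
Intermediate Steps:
$E{\left(u \right)} = \frac{1}{2 u}$
$\frac{1}{284 + E{\left(-60 \right)}} = \frac{1}{284 + \frac{1}{2 \left(-60\right)}} = \frac{1}{284 + \frac{1}{2} \left(- \frac{1}{60}\right)} = \frac{1}{284 - \frac{1}{120}} = \frac{1}{\frac{34079}{120}} = \frac{120}{34079}$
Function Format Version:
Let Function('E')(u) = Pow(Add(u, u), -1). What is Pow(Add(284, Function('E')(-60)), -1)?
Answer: Rational(120, 34079) ≈ 0.0035212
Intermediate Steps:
Function('E')(u) = Mul(Rational(1, 2), Pow(u, -1)) (Function('E')(u) = Pow(Mul(2, u), -1) = Mul(Rational(1, 2), Pow(u, -1)))
Pow(Add(284, Function('E')(-60)), -1) = Pow(Add(284, Mul(Rational(1, 2), Pow(-60, -1))), -1) = Pow(Add(284, Mul(Rational(1, 2), Rational(-1, 60))), -1) = Pow(Add(284, Rational(-1, 120)), -1) = Pow(Rational(34079, 120), -1) = Rational(120, 34079)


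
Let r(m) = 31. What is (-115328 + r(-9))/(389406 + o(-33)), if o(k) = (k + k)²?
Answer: -115297/393762 ≈ -0.29281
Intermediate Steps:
o(k) = 4*k² (o(k) = (2*k)² = 4*k²)
(-115328 + r(-9))/(389406 + o(-33)) = (-115328 + 31)/(389406 + 4*(-33)²) = -115297/(389406 + 4*1089) = -115297/(389406 + 4356) = -115297/393762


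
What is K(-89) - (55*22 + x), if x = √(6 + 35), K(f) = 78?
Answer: -1132 - √41 ≈ -1138.4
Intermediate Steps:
x = √41 ≈ 6.4031
K(-89) - (55*22 + x) = 78 - (55*22 + √41) = 78 - (1210 + √41) = 78 + (-1210 - √41) = -1132 - √41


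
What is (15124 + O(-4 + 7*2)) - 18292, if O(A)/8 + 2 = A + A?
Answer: -3024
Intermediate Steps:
O(A) = -16 + 16*A (O(A) = -16 + 8*(A + A) = -16 + 8*(2*A) = -16 + 16*A)
(15124 + O(-4 + 7*2)) - 18292 = (15124 + (-16 + 16*(-4 + 7*2))) - 18292 = (15124 + (-16 + 16*(-4 + 14))) - 18292 = (15124 + (-16 + 16*10)) - 18292 = (15124 + (-16 + 160)) - 18292 = (15124 + 144) - 18292 = 15268 - 18292 = -3024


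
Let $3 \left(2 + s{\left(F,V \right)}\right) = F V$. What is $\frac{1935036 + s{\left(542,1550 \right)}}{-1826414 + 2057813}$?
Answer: $\frac{6645202}{694197} \approx 9.5725$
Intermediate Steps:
$s{\left(F,V \right)} = -2 + \frac{F V}{3}$
$\frac{1935036 + s{\left(542,1550 \right)}}{-1826414 + 2057813} = \frac{1935036 - \left(2 - \frac{840100}{3}\right)}{-1826414 + 2057813} = \frac{1935036 + \left(-2 + \frac{840100}{3}\right)}{231399} = \left(1935036 + \frac{840094}{3}\right) \frac{1}{231399} = \frac{6645202}{3} \cdot \frac{1}{231399} = \frac{6645202}{694197}$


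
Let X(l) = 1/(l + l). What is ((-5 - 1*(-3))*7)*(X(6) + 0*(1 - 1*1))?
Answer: -7/6 ≈ -1.1667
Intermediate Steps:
X(l) = 1/(2*l)
((-5 - 1*(-3))*7)*(X(6) + 0*(1 - 1*1)) = ((-5 - 1*(-3))*7)*((½)/6 + 0*(1 - 1*1)) = ((-5 + 3)*7)*((½)*(⅙) + 0*(1 - 1)) = (-2*7)*(1/12 + 0*0) = -14*(1/12 + 0) = -14*1/12 = -7/6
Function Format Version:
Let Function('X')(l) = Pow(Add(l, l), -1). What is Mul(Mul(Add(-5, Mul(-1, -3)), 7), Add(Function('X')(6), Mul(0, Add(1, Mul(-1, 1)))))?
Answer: Rational(-7, 6) ≈ -1.1667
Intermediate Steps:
Function('X')(l) = Mul(Rational(1, 2), Pow(l, -1)) (Function('X')(l) = Pow(Mul(2, l), -1) = Mul(Rational(1, 2), Pow(l, -1)))
Mul(Mul(Add(-5, Mul(-1, -3)), 7), Add(Function('X')(6), Mul(0, Add(1, Mul(-1, 1))))) = Mul(Mul(Add(-5, Mul(-1, -3)), 7), Add(Mul(Rational(1, 2), Pow(6, -1)), Mul(0, Add(1, Mul(-1, 1))))) = Mul(Mul(Add(-5, 3), 7), Add(Mul(Rational(1, 2), Rational(1, 6)), Mul(0, Add(1, -1)))) = Mul(Mul(-2, 7), Add(Rational(1, 12), Mul(0, 0))) = Mul(-14, Add(Rational(1, 12), 0)) = Mul(-14, Rational(1, 12)) = Rational(-7, 6)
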